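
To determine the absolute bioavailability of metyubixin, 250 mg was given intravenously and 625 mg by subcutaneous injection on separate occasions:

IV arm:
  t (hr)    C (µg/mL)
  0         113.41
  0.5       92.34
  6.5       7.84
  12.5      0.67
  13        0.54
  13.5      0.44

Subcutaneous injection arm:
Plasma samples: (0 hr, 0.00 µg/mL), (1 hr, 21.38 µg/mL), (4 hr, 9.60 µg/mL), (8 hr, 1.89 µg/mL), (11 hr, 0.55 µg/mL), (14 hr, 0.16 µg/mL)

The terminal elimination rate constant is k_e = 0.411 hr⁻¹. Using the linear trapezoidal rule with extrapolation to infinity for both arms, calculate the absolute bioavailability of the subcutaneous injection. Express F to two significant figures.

Trapezoidal AUC_0→13.5 (IV):
  [0→0.5]: (113.41+92.34)/2 × 0.5 = 51.4375
  [0.5→6.5]: (92.34+7.84)/2 × 6 = 300.54
  [6.5→12.5]: (7.84+0.67)/2 × 6 = 25.53
  [12.5→13]: (0.67+0.54)/2 × 0.5 = 0.3025
  [13→13.5]: (0.54+0.44)/2 × 0.5 = 0.245
  Sum = 378.055 µg/mL·hr
IV tail: 0.44/0.411 = 1.071; AUC_iv,0→∞ = 378.055 + 1.071 = 379.126 µg/mL·hr
Trapezoidal AUC_0→14 (subcutaneous injection):
  [0→1]: (0.00+21.38)/2 × 1 = 10.69
  [1→4]: (21.38+9.60)/2 × 3 = 46.47
  [4→8]: (9.60+1.89)/2 × 4 = 22.98
  [8→11]: (1.89+0.55)/2 × 3 = 3.66
  [11→14]: (0.55+0.16)/2 × 3 = 1.065
  Sum = 84.865 µg/mL·hr
subcutaneous injection tail: 0.16/0.411 = 0.389; AUC_ev,0→∞ = 84.865 + 0.389 = 85.254 µg/mL·hr
F = (AUC_ev/D_ev)/(AUC_iv/D_iv) = (85.254/625)/(379.126/250) = 0.1364064/1.516504 = 0.0899

F = 0.090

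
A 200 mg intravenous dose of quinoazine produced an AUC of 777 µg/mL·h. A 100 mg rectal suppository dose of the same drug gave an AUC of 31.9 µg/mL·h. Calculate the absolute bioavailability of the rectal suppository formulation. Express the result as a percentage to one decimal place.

F = (AUC_ev / D_ev) / (AUC_iv / D_iv)
  = (31.9/100) / (777/200)
  = 0.319 / 3.885 = 0.0821
  = 8.21%

F = 8.2%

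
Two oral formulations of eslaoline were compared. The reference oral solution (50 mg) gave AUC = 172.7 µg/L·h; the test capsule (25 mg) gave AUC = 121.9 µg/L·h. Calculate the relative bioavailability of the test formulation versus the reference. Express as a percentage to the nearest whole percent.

F_rel = 141%

F_rel = (AUC_test/D_test) / (AUC_ref/D_ref)
      = (121.9/25) / (172.7/50)
      = 4.876 / 3.454 = 1.4117 = 141.17%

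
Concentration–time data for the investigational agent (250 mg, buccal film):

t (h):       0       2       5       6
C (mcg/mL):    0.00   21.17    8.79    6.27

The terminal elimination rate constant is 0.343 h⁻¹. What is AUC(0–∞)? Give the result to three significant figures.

AUC = 91.9 mcg/mL·h

Trapezoidal AUC_0→6:
  [0→2]: (0.00+21.17)/2 × 2 = 21.17
  [2→5]: (21.17+8.79)/2 × 3 = 44.94
  [5→6]: (8.79+6.27)/2 × 1 = 7.53
  Sum = 73.64 mcg/mL·h
Extrapolated tail: C_last / k_e = 6.27 / 0.343 = 18.280
AUC_0→∞ = 73.64 + 18.280 = 91.92 mcg/mL·h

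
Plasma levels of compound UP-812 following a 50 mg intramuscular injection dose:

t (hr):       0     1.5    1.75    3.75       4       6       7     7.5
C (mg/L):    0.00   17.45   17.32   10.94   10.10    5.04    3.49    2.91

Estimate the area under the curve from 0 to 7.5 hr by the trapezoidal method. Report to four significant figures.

Trapezoidal AUC_0→7.5:
  [0→1.5]: (0.00+17.45)/2 × 1.5 = 13.0875
  [1.5→1.75]: (17.45+17.32)/2 × 0.25 = 4.34625
  [1.75→3.75]: (17.32+10.94)/2 × 2 = 28.26
  [3.75→4]: (10.94+10.10)/2 × 0.25 = 2.63
  [4→6]: (10.10+5.04)/2 × 2 = 15.14
  [6→7]: (5.04+3.49)/2 × 1 = 4.265
  [7→7.5]: (3.49+2.91)/2 × 0.5 = 1.6
  Sum = 69.32875 mg/L·hr

AUC = 69.33 mg/L·hr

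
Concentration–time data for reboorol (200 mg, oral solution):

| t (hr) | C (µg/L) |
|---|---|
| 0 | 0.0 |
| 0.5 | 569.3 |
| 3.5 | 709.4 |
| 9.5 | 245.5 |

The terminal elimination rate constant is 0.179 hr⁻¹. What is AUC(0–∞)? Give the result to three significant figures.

AUC = 6300 µg/L·hr

Trapezoidal AUC_0→9.5:
  [0→0.5]: (0.0+569.3)/2 × 0.5 = 142.325
  [0.5→3.5]: (569.3+709.4)/2 × 3 = 1918.05
  [3.5→9.5]: (709.4+245.5)/2 × 6 = 2864.7
  Sum = 4925.075 µg/L·hr
Extrapolated tail: C_last / k_e = 245.5 / 0.179 = 1371.508
AUC_0→∞ = 4925.075 + 1371.508 = 6296.583 µg/L·hr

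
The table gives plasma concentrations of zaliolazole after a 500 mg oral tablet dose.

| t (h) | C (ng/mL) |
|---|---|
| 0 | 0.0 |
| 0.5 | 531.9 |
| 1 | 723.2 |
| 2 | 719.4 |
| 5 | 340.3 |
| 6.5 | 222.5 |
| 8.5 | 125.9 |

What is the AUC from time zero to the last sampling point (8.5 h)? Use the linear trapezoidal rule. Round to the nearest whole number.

AUC = 3528 ng/mL·h

Trapezoidal AUC_0→8.5:
  [0→0.5]: (0.0+531.9)/2 × 0.5 = 132.975
  [0.5→1]: (531.9+723.2)/2 × 0.5 = 313.775
  [1→2]: (723.2+719.4)/2 × 1 = 721.3
  [2→5]: (719.4+340.3)/2 × 3 = 1589.55
  [5→6.5]: (340.3+222.5)/2 × 1.5 = 422.1
  [6.5→8.5]: (222.5+125.9)/2 × 2 = 348.4
  Sum = 3528.1 ng/mL·h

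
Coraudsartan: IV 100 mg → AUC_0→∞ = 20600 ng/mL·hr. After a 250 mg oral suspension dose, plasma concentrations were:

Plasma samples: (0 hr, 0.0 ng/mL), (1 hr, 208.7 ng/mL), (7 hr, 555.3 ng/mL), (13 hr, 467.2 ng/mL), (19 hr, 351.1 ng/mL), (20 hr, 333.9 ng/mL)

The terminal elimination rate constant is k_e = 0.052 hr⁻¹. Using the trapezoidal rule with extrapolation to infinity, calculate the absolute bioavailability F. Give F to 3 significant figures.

F = 0.285

Trapezoidal AUC_0→20 (oral suspension):
  [0→1]: (0.0+208.7)/2 × 1 = 104.35
  [1→7]: (208.7+555.3)/2 × 6 = 2292.0
  [7→13]: (555.3+467.2)/2 × 6 = 3067.5
  [13→19]: (467.2+351.1)/2 × 6 = 2454.9
  [19→20]: (351.1+333.9)/2 × 1 = 342.5
  Sum = 8261.25 ng/mL·hr
Tail: C_last/k_e = 333.9/0.052 = 6421.154
AUC_0→∞ (oral suspension) = 8261.25 + 6421.154 = 14682.404 ng/mL·hr
F = (AUC_ev/D_ev)/(AUC_iv/D_iv) = (14682.404/250)/(20600/100) = 58.729616/206 = 0.2851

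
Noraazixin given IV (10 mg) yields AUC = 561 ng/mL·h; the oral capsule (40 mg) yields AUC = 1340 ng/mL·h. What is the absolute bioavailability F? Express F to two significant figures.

F = 0.60

F = (AUC_ev / D_ev) / (AUC_iv / D_iv)
  = (1340/40) / (561/10)
  = 33.5 / 56.1 = 0.5971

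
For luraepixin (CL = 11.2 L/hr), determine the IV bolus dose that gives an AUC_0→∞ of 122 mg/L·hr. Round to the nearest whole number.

Dose = 1366 mg

Dose_iv = CL × AUC_0→∞
     = 11.2 × 122 = 1366.4 mg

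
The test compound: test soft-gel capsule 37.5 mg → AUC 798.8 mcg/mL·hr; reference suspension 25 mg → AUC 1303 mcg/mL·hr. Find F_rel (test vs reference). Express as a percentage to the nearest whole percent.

F_rel = (AUC_test/D_test) / (AUC_ref/D_ref)
      = (798.8/37.5) / (1303/25)
      = 21.3013 / 52.12 = 0.4087 = 40.87%

F_rel = 41%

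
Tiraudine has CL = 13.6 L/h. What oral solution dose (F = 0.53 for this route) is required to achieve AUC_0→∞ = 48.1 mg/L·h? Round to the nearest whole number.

Dose = CL × AUC_0→∞ / F
     = 13.6 × 48.1 / 0.53 = 1234.26 mg

Dose = 1234 mg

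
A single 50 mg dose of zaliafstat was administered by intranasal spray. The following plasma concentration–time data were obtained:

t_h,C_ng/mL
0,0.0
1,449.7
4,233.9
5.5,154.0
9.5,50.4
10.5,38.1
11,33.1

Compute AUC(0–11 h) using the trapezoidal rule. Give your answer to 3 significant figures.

AUC = 2010 ng/mL·h

Trapezoidal AUC_0→11:
  [0→1]: (0.0+449.7)/2 × 1 = 224.85
  [1→4]: (449.7+233.9)/2 × 3 = 1025.4
  [4→5.5]: (233.9+154.0)/2 × 1.5 = 290.925
  [5.5→9.5]: (154.0+50.4)/2 × 4 = 408.8
  [9.5→10.5]: (50.4+38.1)/2 × 1 = 44.25
  [10.5→11]: (38.1+33.1)/2 × 0.5 = 17.8
  Sum = 2012.025 ng/mL·h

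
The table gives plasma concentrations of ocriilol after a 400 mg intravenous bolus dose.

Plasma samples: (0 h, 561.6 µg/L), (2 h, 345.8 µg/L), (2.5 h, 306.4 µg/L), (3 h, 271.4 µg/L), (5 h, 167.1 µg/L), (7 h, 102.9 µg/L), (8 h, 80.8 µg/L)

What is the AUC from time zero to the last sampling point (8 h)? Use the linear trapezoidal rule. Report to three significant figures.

Trapezoidal AUC_0→8:
  [0→2]: (561.6+345.8)/2 × 2 = 907.4
  [2→2.5]: (345.8+306.4)/2 × 0.5 = 163.05
  [2.5→3]: (306.4+271.4)/2 × 0.5 = 144.45
  [3→5]: (271.4+167.1)/2 × 2 = 438.5
  [5→7]: (167.1+102.9)/2 × 2 = 270.0
  [7→8]: (102.9+80.8)/2 × 1 = 91.85
  Sum = 2015.25 µg/L·h

AUC = 2020 µg/L·h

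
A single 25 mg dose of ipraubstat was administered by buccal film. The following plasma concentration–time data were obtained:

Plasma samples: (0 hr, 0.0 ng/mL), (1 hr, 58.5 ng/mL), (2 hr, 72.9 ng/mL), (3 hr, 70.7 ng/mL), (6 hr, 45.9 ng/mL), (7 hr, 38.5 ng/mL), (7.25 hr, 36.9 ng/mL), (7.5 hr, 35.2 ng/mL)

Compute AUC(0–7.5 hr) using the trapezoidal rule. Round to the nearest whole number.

Trapezoidal AUC_0→7.5:
  [0→1]: (0.0+58.5)/2 × 1 = 29.25
  [1→2]: (58.5+72.9)/2 × 1 = 65.7
  [2→3]: (72.9+70.7)/2 × 1 = 71.8
  [3→6]: (70.7+45.9)/2 × 3 = 174.9
  [6→7]: (45.9+38.5)/2 × 1 = 42.2
  [7→7.25]: (38.5+36.9)/2 × 0.25 = 9.425
  [7.25→7.5]: (36.9+35.2)/2 × 0.25 = 9.0125
  Sum = 402.2875 ng/mL·hr

AUC = 402 ng/mL·hr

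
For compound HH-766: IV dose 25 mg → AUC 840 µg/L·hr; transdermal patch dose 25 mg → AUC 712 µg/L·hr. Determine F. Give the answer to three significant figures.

F = 0.848

F = (AUC_ev / D_ev) / (AUC_iv / D_iv)
  = (712/25) / (840/25)
  = 28.48 / 33.6 = 0.8476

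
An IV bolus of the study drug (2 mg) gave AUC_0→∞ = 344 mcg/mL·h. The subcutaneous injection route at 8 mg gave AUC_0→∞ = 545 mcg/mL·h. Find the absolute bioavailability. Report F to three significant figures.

F = (AUC_ev / D_ev) / (AUC_iv / D_iv)
  = (545/8) / (344/2)
  = 68.125 / 172 = 0.3961

F = 0.396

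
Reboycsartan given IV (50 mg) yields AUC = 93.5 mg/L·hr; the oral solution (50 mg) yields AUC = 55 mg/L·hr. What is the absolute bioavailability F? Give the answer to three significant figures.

F = (AUC_ev / D_ev) / (AUC_iv / D_iv)
  = (55/50) / (93.5/50)
  = 1.1 / 1.87 = 0.5882

F = 0.588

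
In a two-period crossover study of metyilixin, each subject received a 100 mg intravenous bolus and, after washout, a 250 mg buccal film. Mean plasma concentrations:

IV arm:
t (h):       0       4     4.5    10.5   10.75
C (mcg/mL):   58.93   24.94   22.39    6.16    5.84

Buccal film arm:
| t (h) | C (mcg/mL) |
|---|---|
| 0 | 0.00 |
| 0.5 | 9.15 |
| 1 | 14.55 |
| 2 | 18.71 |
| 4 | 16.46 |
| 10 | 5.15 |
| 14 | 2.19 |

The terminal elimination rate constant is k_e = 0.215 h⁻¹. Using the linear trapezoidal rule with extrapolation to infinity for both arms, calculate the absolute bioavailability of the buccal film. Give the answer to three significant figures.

Trapezoidal AUC_0→10.75 (IV):
  [0→4]: (58.93+24.94)/2 × 4 = 167.74
  [4→4.5]: (24.94+22.39)/2 × 0.5 = 11.8325
  [4.5→10.5]: (22.39+6.16)/2 × 6 = 85.65
  [10.5→10.75]: (6.16+5.84)/2 × 0.25 = 1.5
  Sum = 266.7225 mcg/mL·h
IV tail: 5.84/0.215 = 27.163; AUC_iv,0→∞ = 266.7225 + 27.163 = 293.8855 mcg/mL·h
Trapezoidal AUC_0→14 (buccal film):
  [0→0.5]: (0.00+9.15)/2 × 0.5 = 2.2875
  [0.5→1]: (9.15+14.55)/2 × 0.5 = 5.925
  [1→2]: (14.55+18.71)/2 × 1 = 16.63
  [2→4]: (18.71+16.46)/2 × 2 = 35.17
  [4→10]: (16.46+5.15)/2 × 6 = 64.83
  [10→14]: (5.15+2.19)/2 × 4 = 14.68
  Sum = 139.5225 mcg/mL·h
buccal film tail: 2.19/0.215 = 10.186; AUC_ev,0→∞ = 139.5225 + 10.186 = 149.7085 mcg/mL·h
F = (AUC_ev/D_ev)/(AUC_iv/D_iv) = (149.7085/250)/(293.8855/100) = 0.598834/2.938855 = 0.2038

F = 0.204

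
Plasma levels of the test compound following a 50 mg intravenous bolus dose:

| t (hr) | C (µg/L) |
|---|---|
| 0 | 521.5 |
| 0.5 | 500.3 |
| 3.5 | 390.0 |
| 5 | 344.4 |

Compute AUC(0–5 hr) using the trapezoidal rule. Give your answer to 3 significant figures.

AUC = 2140 µg/L·hr

Trapezoidal AUC_0→5:
  [0→0.5]: (521.5+500.3)/2 × 0.5 = 255.45
  [0.5→3.5]: (500.3+390.0)/2 × 3 = 1335.45
  [3.5→5]: (390.0+344.4)/2 × 1.5 = 550.8
  Sum = 2141.7 µg/L·hr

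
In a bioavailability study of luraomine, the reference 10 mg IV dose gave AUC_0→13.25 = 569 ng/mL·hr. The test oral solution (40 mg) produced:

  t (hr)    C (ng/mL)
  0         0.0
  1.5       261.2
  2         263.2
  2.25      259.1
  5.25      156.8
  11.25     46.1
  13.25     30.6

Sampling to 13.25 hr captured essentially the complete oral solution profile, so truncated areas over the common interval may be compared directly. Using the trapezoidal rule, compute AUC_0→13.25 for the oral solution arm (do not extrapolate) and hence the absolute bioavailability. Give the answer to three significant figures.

Trapezoidal AUC_0→13.25 (oral solution):
  [0→1.5]: (0.0+261.2)/2 × 1.5 = 195.9
  [1.5→2]: (261.2+263.2)/2 × 0.5 = 131.1
  [2→2.25]: (263.2+259.1)/2 × 0.25 = 65.2875
  [2.25→5.25]: (259.1+156.8)/2 × 3 = 623.85
  [5.25→11.25]: (156.8+46.1)/2 × 6 = 608.7
  [11.25→13.25]: (46.1+30.6)/2 × 2 = 76.7
  Sum = 1701.5375 ng/mL·hr
F = (AUC_ev/D_ev)/(AUC_iv/D_iv) = (1701.5375/40)/(569/10) = 42.5384/56.9 = 0.7476

F = 0.748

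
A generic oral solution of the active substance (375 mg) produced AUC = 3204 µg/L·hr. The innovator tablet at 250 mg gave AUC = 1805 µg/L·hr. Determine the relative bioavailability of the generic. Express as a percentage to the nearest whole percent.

F_rel = (AUC_test/D_test) / (AUC_ref/D_ref)
      = (3204/375) / (1805/250)
      = 8.544 / 7.22 = 1.1834 = 118.34%

F_rel = 118%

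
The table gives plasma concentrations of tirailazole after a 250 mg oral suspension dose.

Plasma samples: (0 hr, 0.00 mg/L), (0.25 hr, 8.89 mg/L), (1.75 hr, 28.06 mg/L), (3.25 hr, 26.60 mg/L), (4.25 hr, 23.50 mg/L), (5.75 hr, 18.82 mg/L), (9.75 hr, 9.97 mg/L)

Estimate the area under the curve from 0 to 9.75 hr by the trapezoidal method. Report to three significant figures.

Trapezoidal AUC_0→9.75:
  [0→0.25]: (0.00+8.89)/2 × 0.25 = 1.11125
  [0.25→1.75]: (8.89+28.06)/2 × 1.5 = 27.7125
  [1.75→3.25]: (28.06+26.60)/2 × 1.5 = 40.995
  [3.25→4.25]: (26.60+23.50)/2 × 1 = 25.05
  [4.25→5.75]: (23.50+18.82)/2 × 1.5 = 31.74
  [5.75→9.75]: (18.82+9.97)/2 × 4 = 57.58
  Sum = 184.18875 mg/L·hr

AUC = 184 mg/L·hr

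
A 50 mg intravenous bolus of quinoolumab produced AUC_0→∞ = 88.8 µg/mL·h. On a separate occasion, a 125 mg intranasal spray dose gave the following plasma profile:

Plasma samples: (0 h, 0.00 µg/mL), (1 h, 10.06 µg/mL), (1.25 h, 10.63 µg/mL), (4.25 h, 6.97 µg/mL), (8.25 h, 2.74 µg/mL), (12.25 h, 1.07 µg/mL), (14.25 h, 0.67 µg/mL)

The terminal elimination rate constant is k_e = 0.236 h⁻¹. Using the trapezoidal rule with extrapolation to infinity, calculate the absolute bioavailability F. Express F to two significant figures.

F = 0.30

Trapezoidal AUC_0→14.25 (intranasal spray):
  [0→1]: (0.00+10.06)/2 × 1 = 5.03
  [1→1.25]: (10.06+10.63)/2 × 0.25 = 2.58625
  [1.25→4.25]: (10.63+6.97)/2 × 3 = 26.4
  [4.25→8.25]: (6.97+2.74)/2 × 4 = 19.42
  [8.25→12.25]: (2.74+1.07)/2 × 4 = 7.62
  [12.25→14.25]: (1.07+0.67)/2 × 2 = 1.74
  Sum = 62.79625 µg/mL·h
Tail: C_last/k_e = 0.67/0.236 = 2.839
AUC_0→∞ (intranasal spray) = 62.79625 + 2.839 = 65.63525 µg/mL·h
F = (AUC_ev/D_ev)/(AUC_iv/D_iv) = (65.63525/125)/(88.8/50) = 0.525082/1.776 = 0.2957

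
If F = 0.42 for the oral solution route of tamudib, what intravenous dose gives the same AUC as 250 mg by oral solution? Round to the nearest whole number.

D_iv = 105 mg

Systemic exposure from an extravascular dose = F × D_ev, so the equivalent IV dose is F × D_ev.
D_iv = F × D_ev = 0.42 × 250 = 105 mg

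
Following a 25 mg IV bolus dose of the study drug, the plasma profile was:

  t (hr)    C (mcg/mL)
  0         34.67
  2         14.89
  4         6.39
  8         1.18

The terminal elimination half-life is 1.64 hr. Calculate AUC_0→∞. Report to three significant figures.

AUC = 88.8 mcg/mL·hr

Trapezoidal AUC_0→8:
  [0→2]: (34.67+14.89)/2 × 2 = 49.56
  [2→4]: (14.89+6.39)/2 × 2 = 21.28
  [4→8]: (6.39+1.18)/2 × 4 = 15.14
  Sum = 85.98 mcg/mL·hr
k_e = ln2 / t½ = 0.693147 / 1.64 = 0.4227 hr^-1
Extrapolated tail: C_last / k_e = 1.18 / 0.4227 = 2.792
AUC_0→∞ = 85.98 + 2.792 = 88.772 mcg/mL·hr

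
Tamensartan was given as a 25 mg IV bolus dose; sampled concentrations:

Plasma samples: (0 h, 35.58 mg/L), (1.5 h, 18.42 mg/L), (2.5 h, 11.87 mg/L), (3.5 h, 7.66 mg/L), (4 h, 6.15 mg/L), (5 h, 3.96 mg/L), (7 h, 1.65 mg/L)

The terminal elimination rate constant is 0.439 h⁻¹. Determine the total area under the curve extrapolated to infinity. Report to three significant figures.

Trapezoidal AUC_0→7:
  [0→1.5]: (35.58+18.42)/2 × 1.5 = 40.5
  [1.5→2.5]: (18.42+11.87)/2 × 1 = 15.145
  [2.5→3.5]: (11.87+7.66)/2 × 1 = 9.765
  [3.5→4]: (7.66+6.15)/2 × 0.5 = 3.4525
  [4→5]: (6.15+3.96)/2 × 1 = 5.055
  [5→7]: (3.96+1.65)/2 × 2 = 5.61
  Sum = 79.5275 mg/L·h
Extrapolated tail: C_last / k_e = 1.65 / 0.439 = 3.759
AUC_0→∞ = 79.5275 + 3.759 = 83.2865 mg/L·h

AUC = 83.3 mg/L·h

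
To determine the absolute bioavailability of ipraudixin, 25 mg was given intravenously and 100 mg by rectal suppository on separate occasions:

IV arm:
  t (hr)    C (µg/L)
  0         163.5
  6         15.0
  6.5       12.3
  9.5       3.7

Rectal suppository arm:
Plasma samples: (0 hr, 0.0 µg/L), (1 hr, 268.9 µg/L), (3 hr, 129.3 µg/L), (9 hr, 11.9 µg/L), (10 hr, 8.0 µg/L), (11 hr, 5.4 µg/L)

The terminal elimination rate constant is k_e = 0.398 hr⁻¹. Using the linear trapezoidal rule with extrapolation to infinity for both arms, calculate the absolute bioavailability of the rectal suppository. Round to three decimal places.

Trapezoidal AUC_0→9.5 (IV):
  [0→6]: (163.5+15.0)/2 × 6 = 535.5
  [6→6.5]: (15.0+12.3)/2 × 0.5 = 6.825
  [6.5→9.5]: (12.3+3.7)/2 × 3 = 24.0
  Sum = 566.325 µg/L·hr
IV tail: 3.7/0.398 = 9.296; AUC_iv,0→∞ = 566.325 + 9.296 = 575.621 µg/L·hr
Trapezoidal AUC_0→11 (rectal suppository):
  [0→1]: (0.0+268.9)/2 × 1 = 134.45
  [1→3]: (268.9+129.3)/2 × 2 = 398.2
  [3→9]: (129.3+11.9)/2 × 6 = 423.6
  [9→10]: (11.9+8.0)/2 × 1 = 9.95
  [10→11]: (8.0+5.4)/2 × 1 = 6.7
  Sum = 972.9 µg/L·hr
rectal suppository tail: 5.4/0.398 = 13.568; AUC_ev,0→∞ = 972.9 + 13.568 = 986.468 µg/L·hr
F = (AUC_ev/D_ev)/(AUC_iv/D_iv) = (986.468/100)/(575.621/25) = 9.86468/23.02484 = 0.4284

F = 0.428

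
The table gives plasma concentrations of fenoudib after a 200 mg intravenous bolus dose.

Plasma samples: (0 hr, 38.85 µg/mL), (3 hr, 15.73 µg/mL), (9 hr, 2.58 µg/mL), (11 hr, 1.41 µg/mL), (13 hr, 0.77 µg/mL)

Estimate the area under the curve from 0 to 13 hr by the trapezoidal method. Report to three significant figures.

Trapezoidal AUC_0→13:
  [0→3]: (38.85+15.73)/2 × 3 = 81.87
  [3→9]: (15.73+2.58)/2 × 6 = 54.93
  [9→11]: (2.58+1.41)/2 × 2 = 3.99
  [11→13]: (1.41+0.77)/2 × 2 = 2.18
  Sum = 142.97 µg/mL·hr

AUC = 143 µg/mL·hr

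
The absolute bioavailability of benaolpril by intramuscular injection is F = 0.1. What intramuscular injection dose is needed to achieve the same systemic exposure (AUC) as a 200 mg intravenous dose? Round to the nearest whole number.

For equal systemic exposure: F × D_ev = D_iv
D_ev = D_iv / F = 200 / 0.1 = 2000 mg

D_intramuscular = 2000 mg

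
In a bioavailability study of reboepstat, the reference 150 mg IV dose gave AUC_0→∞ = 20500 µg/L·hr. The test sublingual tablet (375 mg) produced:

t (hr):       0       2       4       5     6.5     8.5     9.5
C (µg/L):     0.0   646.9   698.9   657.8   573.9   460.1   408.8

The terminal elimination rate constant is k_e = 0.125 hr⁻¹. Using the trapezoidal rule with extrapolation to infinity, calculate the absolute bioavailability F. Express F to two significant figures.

Trapezoidal AUC_0→9.5 (sublingual tablet):
  [0→2]: (0.0+646.9)/2 × 2 = 646.9
  [2→4]: (646.9+698.9)/2 × 2 = 1345.8
  [4→5]: (698.9+657.8)/2 × 1 = 678.35
  [5→6.5]: (657.8+573.9)/2 × 1.5 = 923.775
  [6.5→8.5]: (573.9+460.1)/2 × 2 = 1034.0
  [8.5→9.5]: (460.1+408.8)/2 × 1 = 434.45
  Sum = 5063.275 µg/L·hr
Tail: C_last/k_e = 408.8/0.125 = 3270.400
AUC_0→∞ (sublingual tablet) = 5063.275 + 3270.400 = 8333.675 µg/L·hr
F = (AUC_ev/D_ev)/(AUC_iv/D_iv) = (8333.675/375)/(20500/150) = 22.2231/136.667 = 0.1626

F = 0.16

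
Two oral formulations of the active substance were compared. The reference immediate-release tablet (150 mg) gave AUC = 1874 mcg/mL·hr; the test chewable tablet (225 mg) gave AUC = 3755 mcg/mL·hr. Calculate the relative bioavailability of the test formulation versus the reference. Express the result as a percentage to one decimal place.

F_rel = 133.6%

F_rel = (AUC_test/D_test) / (AUC_ref/D_ref)
      = (3755/225) / (1874/150)
      = 16.6889 / 12.4933 = 1.3358 = 133.58%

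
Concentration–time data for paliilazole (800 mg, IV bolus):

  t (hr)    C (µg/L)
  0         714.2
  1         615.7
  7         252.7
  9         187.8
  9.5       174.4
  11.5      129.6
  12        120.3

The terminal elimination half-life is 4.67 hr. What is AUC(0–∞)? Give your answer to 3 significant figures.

AUC = 4980 µg/L·hr

Trapezoidal AUC_0→12:
  [0→1]: (714.2+615.7)/2 × 1 = 664.95
  [1→7]: (615.7+252.7)/2 × 6 = 2605.2
  [7→9]: (252.7+187.8)/2 × 2 = 440.5
  [9→9.5]: (187.8+174.4)/2 × 0.5 = 90.55
  [9.5→11.5]: (174.4+129.6)/2 × 2 = 304.0
  [11.5→12]: (129.6+120.3)/2 × 0.5 = 62.475
  Sum = 4167.675 µg/L·hr
k_e = ln2 / t½ = 0.693147 / 4.67 = 0.1484 hr^-1
Extrapolated tail: C_last / k_e = 120.3 / 0.1484 = 810.647
AUC_0→∞ = 4167.675 + 810.647 = 4978.322 µg/L·hr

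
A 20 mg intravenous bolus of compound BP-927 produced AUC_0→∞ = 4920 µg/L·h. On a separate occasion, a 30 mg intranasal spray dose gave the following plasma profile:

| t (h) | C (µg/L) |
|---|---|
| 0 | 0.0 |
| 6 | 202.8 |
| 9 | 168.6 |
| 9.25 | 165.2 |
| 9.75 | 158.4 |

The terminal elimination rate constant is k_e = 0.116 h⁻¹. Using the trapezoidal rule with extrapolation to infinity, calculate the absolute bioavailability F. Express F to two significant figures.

F = 0.36

Trapezoidal AUC_0→9.75 (intranasal spray):
  [0→6]: (0.0+202.8)/2 × 6 = 608.4
  [6→9]: (202.8+168.6)/2 × 3 = 557.1
  [9→9.25]: (168.6+165.2)/2 × 0.25 = 41.725
  [9.25→9.75]: (165.2+158.4)/2 × 0.5 = 80.9
  Sum = 1288.125 µg/L·h
Tail: C_last/k_e = 158.4/0.116 = 1365.517
AUC_0→∞ (intranasal spray) = 1288.125 + 1365.517 = 2653.642 µg/L·h
F = (AUC_ev/D_ev)/(AUC_iv/D_iv) = (2653.642/30)/(4920/20) = 88.4547/246 = 0.3596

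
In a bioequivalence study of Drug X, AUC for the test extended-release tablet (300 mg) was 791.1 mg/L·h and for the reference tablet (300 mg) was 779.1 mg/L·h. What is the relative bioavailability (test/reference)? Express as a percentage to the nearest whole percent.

F_rel = 102%

F_rel = (AUC_test/D_test) / (AUC_ref/D_ref)
      = (791.1/300) / (779.1/300)
      = 2.637 / 2.597 = 1.0154 = 101.54%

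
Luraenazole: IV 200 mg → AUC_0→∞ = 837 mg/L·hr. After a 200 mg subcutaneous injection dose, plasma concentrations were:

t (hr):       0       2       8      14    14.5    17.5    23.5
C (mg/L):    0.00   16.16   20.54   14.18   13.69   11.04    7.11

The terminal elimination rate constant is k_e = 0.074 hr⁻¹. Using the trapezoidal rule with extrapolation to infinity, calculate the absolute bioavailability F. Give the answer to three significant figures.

F = 0.508

Trapezoidal AUC_0→23.5 (subcutaneous injection):
  [0→2]: (0.00+16.16)/2 × 2 = 16.16
  [2→8]: (16.16+20.54)/2 × 6 = 110.1
  [8→14]: (20.54+14.18)/2 × 6 = 104.16
  [14→14.5]: (14.18+13.69)/2 × 0.5 = 6.9675
  [14.5→17.5]: (13.69+11.04)/2 × 3 = 37.095
  [17.5→23.5]: (11.04+7.11)/2 × 6 = 54.45
  Sum = 328.9325 mg/L·hr
Tail: C_last/k_e = 7.11/0.074 = 96.081
AUC_0→∞ (subcutaneous injection) = 328.9325 + 96.081 = 425.0135 mg/L·hr
F = (AUC_ev/D_ev)/(AUC_iv/D_iv) = (425.0135/200)/(837/200) = 2.1250675/4.185 = 0.5078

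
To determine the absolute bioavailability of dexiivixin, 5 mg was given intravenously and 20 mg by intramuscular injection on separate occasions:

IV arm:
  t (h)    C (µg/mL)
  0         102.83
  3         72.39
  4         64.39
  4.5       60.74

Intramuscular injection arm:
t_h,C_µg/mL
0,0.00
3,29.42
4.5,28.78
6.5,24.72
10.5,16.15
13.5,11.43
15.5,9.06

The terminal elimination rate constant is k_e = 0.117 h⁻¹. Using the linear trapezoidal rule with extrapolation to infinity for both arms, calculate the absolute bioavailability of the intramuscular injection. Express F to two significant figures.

Trapezoidal AUC_0→4.5 (IV):
  [0→3]: (102.83+72.39)/2 × 3 = 262.83
  [3→4]: (72.39+64.39)/2 × 1 = 68.39
  [4→4.5]: (64.39+60.74)/2 × 0.5 = 31.2825
  Sum = 362.5025 µg/mL·h
IV tail: 60.74/0.117 = 519.145; AUC_iv,0→∞ = 362.5025 + 519.145 = 881.6475 µg/mL·h
Trapezoidal AUC_0→15.5 (intramuscular injection):
  [0→3]: (0.00+29.42)/2 × 3 = 44.13
  [3→4.5]: (29.42+28.78)/2 × 1.5 = 43.65
  [4.5→6.5]: (28.78+24.72)/2 × 2 = 53.5
  [6.5→10.5]: (24.72+16.15)/2 × 4 = 81.74
  [10.5→13.5]: (16.15+11.43)/2 × 3 = 41.37
  [13.5→15.5]: (11.43+9.06)/2 × 2 = 20.49
  Sum = 284.88 µg/mL·h
intramuscular injection tail: 9.06/0.117 = 77.436; AUC_ev,0→∞ = 284.88 + 77.436 = 362.316 µg/mL·h
F = (AUC_ev/D_ev)/(AUC_iv/D_iv) = (362.316/20)/(881.6475/5) = 18.1158/176.3295 = 0.1027

F = 0.10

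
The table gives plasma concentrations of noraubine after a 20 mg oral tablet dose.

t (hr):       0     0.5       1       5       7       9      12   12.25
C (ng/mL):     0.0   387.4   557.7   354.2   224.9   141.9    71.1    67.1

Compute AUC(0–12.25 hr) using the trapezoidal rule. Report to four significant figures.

Trapezoidal AUC_0→12.25:
  [0→0.5]: (0.0+387.4)/2 × 0.5 = 96.85
  [0.5→1]: (387.4+557.7)/2 × 0.5 = 236.275
  [1→5]: (557.7+354.2)/2 × 4 = 1823.8
  [5→7]: (354.2+224.9)/2 × 2 = 579.1
  [7→9]: (224.9+141.9)/2 × 2 = 366.8
  [9→12]: (141.9+71.1)/2 × 3 = 319.5
  [12→12.25]: (71.1+67.1)/2 × 0.25 = 17.275
  Sum = 3439.6 ng/mL·hr

AUC = 3440 ng/mL·hr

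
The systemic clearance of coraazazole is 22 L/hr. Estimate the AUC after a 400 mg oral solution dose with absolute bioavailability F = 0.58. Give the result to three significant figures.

AUC = 10.5 mg/L·hr

AUC_0→∞ = F × Dose / CL
        = 0.58 × 400 / 22 = 10.5455 mg/L·hr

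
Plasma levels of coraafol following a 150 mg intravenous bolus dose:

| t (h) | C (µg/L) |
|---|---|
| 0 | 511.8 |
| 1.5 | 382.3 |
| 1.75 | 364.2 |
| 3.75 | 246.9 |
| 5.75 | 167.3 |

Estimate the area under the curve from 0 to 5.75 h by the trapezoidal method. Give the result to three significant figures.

Trapezoidal AUC_0→5.75:
  [0→1.5]: (511.8+382.3)/2 × 1.5 = 670.575
  [1.5→1.75]: (382.3+364.2)/2 × 0.25 = 93.3125
  [1.75→3.75]: (364.2+246.9)/2 × 2 = 611.1
  [3.75→5.75]: (246.9+167.3)/2 × 2 = 414.2
  Sum = 1789.1875 µg/L·h

AUC = 1790 µg/L·h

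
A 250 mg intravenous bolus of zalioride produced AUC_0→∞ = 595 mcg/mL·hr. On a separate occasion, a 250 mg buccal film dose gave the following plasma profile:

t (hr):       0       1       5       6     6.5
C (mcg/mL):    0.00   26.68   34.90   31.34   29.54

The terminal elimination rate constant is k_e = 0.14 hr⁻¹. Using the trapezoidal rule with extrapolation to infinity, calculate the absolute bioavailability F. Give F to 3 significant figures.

Trapezoidal AUC_0→6.5 (buccal film):
  [0→1]: (0.00+26.68)/2 × 1 = 13.34
  [1→5]: (26.68+34.90)/2 × 4 = 123.16
  [5→6]: (34.90+31.34)/2 × 1 = 33.12
  [6→6.5]: (31.34+29.54)/2 × 0.5 = 15.22
  Sum = 184.84 mcg/mL·hr
Tail: C_last/k_e = 29.54/0.14 = 211.000
AUC_0→∞ (buccal film) = 184.84 + 211.000 = 395.84 mcg/mL·hr
F = (AUC_ev/D_ev)/(AUC_iv/D_iv) = (395.84/250)/(595/250) = 1.58336/2.38 = 0.6653

F = 0.665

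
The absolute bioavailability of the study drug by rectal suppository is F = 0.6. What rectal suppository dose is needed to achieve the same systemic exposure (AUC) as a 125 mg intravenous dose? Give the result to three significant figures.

For equal systemic exposure: F × D_ev = D_iv
D_ev = D_iv / F = 125 / 0.6 = 208.333 mg

D_rectal = 208 mg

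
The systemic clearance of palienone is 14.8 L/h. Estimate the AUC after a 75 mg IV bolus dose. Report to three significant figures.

AUC_0→∞ = Dose_iv / CL
        = 75 / 14.8 = 5.06757 mg/L·h

AUC = 5.07 mg/L·h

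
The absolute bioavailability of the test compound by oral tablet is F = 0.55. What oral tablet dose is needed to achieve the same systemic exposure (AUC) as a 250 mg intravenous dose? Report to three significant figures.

For equal systemic exposure: F × D_ev = D_iv
D_ev = D_iv / F = 250 / 0.55 = 454.545 mg

D_oral = 455 mg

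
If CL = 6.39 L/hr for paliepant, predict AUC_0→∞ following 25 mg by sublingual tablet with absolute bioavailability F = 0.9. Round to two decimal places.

AUC = 3.52 mg/L·hr

AUC_0→∞ = F × Dose / CL
        = 0.9 × 25 / 6.39 = 3.52113 mg/L·hr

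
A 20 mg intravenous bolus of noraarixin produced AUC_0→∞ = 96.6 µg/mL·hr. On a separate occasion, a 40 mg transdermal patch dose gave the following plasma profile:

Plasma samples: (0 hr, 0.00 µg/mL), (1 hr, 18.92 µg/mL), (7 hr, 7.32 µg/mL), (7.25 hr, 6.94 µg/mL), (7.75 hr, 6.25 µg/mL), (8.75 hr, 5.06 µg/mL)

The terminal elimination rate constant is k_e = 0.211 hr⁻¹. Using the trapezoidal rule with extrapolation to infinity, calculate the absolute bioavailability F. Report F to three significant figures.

Trapezoidal AUC_0→8.75 (transdermal patch):
  [0→1]: (0.00+18.92)/2 × 1 = 9.46
  [1→7]: (18.92+7.32)/2 × 6 = 78.72
  [7→7.25]: (7.32+6.94)/2 × 0.25 = 1.7825
  [7.25→7.75]: (6.94+6.25)/2 × 0.5 = 3.2975
  [7.75→8.75]: (6.25+5.06)/2 × 1 = 5.655
  Sum = 98.915 µg/mL·hr
Tail: C_last/k_e = 5.06/0.211 = 23.981
AUC_0→∞ (transdermal patch) = 98.915 + 23.981 = 122.896 µg/mL·hr
F = (AUC_ev/D_ev)/(AUC_iv/D_iv) = (122.896/40)/(96.6/20) = 3.0724/4.83 = 0.6361

F = 0.636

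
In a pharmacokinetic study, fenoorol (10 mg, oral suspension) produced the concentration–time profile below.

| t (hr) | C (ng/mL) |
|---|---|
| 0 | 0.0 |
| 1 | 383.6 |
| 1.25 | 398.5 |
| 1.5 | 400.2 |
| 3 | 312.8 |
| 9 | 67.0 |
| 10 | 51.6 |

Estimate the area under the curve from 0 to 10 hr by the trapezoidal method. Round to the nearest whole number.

AUC = 2123 ng/mL·hr

Trapezoidal AUC_0→10:
  [0→1]: (0.0+383.6)/2 × 1 = 191.8
  [1→1.25]: (383.6+398.5)/2 × 0.25 = 97.7625
  [1.25→1.5]: (398.5+400.2)/2 × 0.25 = 99.8375
  [1.5→3]: (400.2+312.8)/2 × 1.5 = 534.75
  [3→9]: (312.8+67.0)/2 × 6 = 1139.4
  [9→10]: (67.0+51.6)/2 × 1 = 59.3
  Sum = 2122.85 ng/mL·hr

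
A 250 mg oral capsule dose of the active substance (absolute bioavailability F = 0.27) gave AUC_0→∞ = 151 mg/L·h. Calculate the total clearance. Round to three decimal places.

CL = F × Dose / AUC_0→∞
   = 0.27 × 250 / 151 = 0.44702 L/h

CL = 0.447 L/h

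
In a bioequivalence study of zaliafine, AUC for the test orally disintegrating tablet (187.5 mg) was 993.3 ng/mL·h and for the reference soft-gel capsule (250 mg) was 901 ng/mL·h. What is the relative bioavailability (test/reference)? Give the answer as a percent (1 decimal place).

F_rel = 147.0%

F_rel = (AUC_test/D_test) / (AUC_ref/D_ref)
      = (993.3/187.5) / (901/250)
      = 5.2976 / 3.604 = 1.4699 = 146.99%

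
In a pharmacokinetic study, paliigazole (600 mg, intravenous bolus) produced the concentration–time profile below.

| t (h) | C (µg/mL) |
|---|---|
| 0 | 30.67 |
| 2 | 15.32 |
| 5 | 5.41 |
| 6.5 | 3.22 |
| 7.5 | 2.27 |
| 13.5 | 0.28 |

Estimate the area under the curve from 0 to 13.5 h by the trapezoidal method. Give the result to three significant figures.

AUC = 94.0 µg/mL·h

Trapezoidal AUC_0→13.5:
  [0→2]: (30.67+15.32)/2 × 2 = 45.99
  [2→5]: (15.32+5.41)/2 × 3 = 31.095
  [5→6.5]: (5.41+3.22)/2 × 1.5 = 6.4725
  [6.5→7.5]: (3.22+2.27)/2 × 1 = 2.745
  [7.5→13.5]: (2.27+0.28)/2 × 6 = 7.65
  Sum = 93.9525 µg/mL·h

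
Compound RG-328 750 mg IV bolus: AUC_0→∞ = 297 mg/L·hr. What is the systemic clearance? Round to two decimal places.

CL = Dose_iv / AUC_0→∞
   = 750 / 297 = 2.52525 L/hr

CL = 2.53 L/hr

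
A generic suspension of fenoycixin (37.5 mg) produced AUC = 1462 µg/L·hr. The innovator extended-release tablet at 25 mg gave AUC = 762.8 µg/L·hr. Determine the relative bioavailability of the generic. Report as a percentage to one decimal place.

F_rel = (AUC_test/D_test) / (AUC_ref/D_ref)
      = (1462/37.5) / (762.8/25)
      = 38.9867 / 30.512 = 1.2777 = 127.77%

F_rel = 127.8%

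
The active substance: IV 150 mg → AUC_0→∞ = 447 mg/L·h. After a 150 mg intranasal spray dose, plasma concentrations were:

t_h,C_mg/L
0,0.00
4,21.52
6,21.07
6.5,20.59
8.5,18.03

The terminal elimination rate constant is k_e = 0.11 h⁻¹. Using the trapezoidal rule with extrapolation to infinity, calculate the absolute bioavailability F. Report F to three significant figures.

Trapezoidal AUC_0→8.5 (intranasal spray):
  [0→4]: (0.00+21.52)/2 × 4 = 43.04
  [4→6]: (21.52+21.07)/2 × 2 = 42.59
  [6→6.5]: (21.07+20.59)/2 × 0.5 = 10.415
  [6.5→8.5]: (20.59+18.03)/2 × 2 = 38.62
  Sum = 134.665 mg/L·h
Tail: C_last/k_e = 18.03/0.11 = 163.909
AUC_0→∞ (intranasal spray) = 134.665 + 163.909 = 298.574 mg/L·h
F = (AUC_ev/D_ev)/(AUC_iv/D_iv) = (298.574/150)/(447/150) = 1.99049/2.98 = 0.6679

F = 0.668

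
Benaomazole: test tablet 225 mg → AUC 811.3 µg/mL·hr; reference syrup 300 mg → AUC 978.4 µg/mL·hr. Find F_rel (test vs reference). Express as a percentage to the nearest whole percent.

F_rel = 111%

F_rel = (AUC_test/D_test) / (AUC_ref/D_ref)
      = (811.3/225) / (978.4/300)
      = 3.60578 / 3.26133 = 1.1056 = 110.56%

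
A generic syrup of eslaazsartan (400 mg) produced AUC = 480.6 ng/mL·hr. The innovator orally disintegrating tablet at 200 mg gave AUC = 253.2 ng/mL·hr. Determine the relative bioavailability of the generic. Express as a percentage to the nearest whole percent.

F_rel = (AUC_test/D_test) / (AUC_ref/D_ref)
      = (480.6/400) / (253.2/200)
      = 1.2015 / 1.266 = 0.9491 = 94.91%

F_rel = 95%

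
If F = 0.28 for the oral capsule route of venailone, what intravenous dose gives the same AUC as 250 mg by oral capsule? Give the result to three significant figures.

Systemic exposure from an extravascular dose = F × D_ev, so the equivalent IV dose is F × D_ev.
D_iv = F × D_ev = 0.28 × 250 = 70 mg

D_iv = 70.0 mg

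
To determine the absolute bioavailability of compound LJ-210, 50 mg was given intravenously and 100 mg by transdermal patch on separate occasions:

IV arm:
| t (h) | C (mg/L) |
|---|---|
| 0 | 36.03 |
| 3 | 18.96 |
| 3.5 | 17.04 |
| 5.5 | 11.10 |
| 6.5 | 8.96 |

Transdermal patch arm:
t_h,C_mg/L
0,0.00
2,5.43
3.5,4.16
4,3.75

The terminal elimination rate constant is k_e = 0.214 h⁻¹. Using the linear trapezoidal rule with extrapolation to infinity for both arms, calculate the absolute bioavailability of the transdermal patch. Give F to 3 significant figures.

F = 0.0936

Trapezoidal AUC_0→6.5 (IV):
  [0→3]: (36.03+18.96)/2 × 3 = 82.485
  [3→3.5]: (18.96+17.04)/2 × 0.5 = 9.0
  [3.5→5.5]: (17.04+11.10)/2 × 2 = 28.14
  [5.5→6.5]: (11.10+8.96)/2 × 1 = 10.03
  Sum = 129.655 mg/L·h
IV tail: 8.96/0.214 = 41.869; AUC_iv,0→∞ = 129.655 + 41.869 = 171.524 mg/L·h
Trapezoidal AUC_0→4 (transdermal patch):
  [0→2]: (0.00+5.43)/2 × 2 = 5.43
  [2→3.5]: (5.43+4.16)/2 × 1.5 = 7.1925
  [3.5→4]: (4.16+3.75)/2 × 0.5 = 1.9775
  Sum = 14.6 mg/L·h
transdermal patch tail: 3.75/0.214 = 17.523; AUC_ev,0→∞ = 14.6 + 17.523 = 32.123 mg/L·h
F = (AUC_ev/D_ev)/(AUC_iv/D_iv) = (32.123/100)/(171.524/50) = 0.32123/3.43048 = 0.0936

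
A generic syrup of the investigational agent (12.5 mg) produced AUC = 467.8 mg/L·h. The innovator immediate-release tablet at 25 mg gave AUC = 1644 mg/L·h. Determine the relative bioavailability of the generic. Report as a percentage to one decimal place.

F_rel = 56.9%

F_rel = (AUC_test/D_test) / (AUC_ref/D_ref)
      = (467.8/12.5) / (1644/25)
      = 37.424 / 65.76 = 0.5691 = 56.91%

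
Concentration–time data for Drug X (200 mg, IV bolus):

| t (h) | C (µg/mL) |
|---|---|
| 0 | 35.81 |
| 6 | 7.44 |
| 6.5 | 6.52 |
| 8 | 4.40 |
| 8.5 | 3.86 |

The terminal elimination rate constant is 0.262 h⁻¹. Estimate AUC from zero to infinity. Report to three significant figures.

Trapezoidal AUC_0→8.5:
  [0→6]: (35.81+7.44)/2 × 6 = 129.75
  [6→6.5]: (7.44+6.52)/2 × 0.5 = 3.49
  [6.5→8]: (6.52+4.40)/2 × 1.5 = 8.19
  [8→8.5]: (4.40+3.86)/2 × 0.5 = 2.065
  Sum = 143.495 µg/mL·h
Extrapolated tail: C_last / k_e = 3.86 / 0.262 = 14.733
AUC_0→∞ = 143.495 + 14.733 = 158.228 µg/mL·h

AUC = 158 µg/mL·h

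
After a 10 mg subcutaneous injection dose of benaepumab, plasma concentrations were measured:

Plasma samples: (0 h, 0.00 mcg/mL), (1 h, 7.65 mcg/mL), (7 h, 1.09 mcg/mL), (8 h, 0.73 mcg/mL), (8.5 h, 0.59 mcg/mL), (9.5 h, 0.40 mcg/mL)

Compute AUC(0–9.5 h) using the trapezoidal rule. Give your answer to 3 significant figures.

AUC = 31.8 mcg/mL·h

Trapezoidal AUC_0→9.5:
  [0→1]: (0.00+7.65)/2 × 1 = 3.825
  [1→7]: (7.65+1.09)/2 × 6 = 26.22
  [7→8]: (1.09+0.73)/2 × 1 = 0.91
  [8→8.5]: (0.73+0.59)/2 × 0.5 = 0.33
  [8.5→9.5]: (0.59+0.40)/2 × 1 = 0.495
  Sum = 31.78 mcg/mL·h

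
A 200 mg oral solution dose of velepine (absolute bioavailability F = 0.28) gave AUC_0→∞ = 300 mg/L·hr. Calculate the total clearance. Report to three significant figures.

CL = F × Dose / AUC_0→∞
   = 0.28 × 200 / 300 = 0.186667 L/hr

CL = 0.187 L/hr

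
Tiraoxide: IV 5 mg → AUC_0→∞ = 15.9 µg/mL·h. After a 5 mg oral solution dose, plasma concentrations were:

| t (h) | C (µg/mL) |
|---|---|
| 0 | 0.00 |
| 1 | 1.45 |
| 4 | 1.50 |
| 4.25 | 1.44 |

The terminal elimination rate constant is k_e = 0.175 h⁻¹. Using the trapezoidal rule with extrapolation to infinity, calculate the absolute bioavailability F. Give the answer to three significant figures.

Trapezoidal AUC_0→4.25 (oral solution):
  [0→1]: (0.00+1.45)/2 × 1 = 0.725
  [1→4]: (1.45+1.50)/2 × 3 = 4.425
  [4→4.25]: (1.50+1.44)/2 × 0.25 = 0.3675
  Sum = 5.5175 µg/mL·h
Tail: C_last/k_e = 1.44/0.175 = 8.229
AUC_0→∞ (oral solution) = 5.5175 + 8.229 = 13.7465 µg/mL·h
F = (AUC_ev/D_ev)/(AUC_iv/D_iv) = (13.7465/5)/(15.9/5) = 2.7493/3.18 = 0.8646

F = 0.865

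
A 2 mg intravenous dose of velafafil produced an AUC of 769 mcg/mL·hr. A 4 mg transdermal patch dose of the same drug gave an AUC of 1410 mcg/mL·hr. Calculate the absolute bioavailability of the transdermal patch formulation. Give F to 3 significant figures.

F = 0.917

F = (AUC_ev / D_ev) / (AUC_iv / D_iv)
  = (1410/4) / (769/2)
  = 352.5 / 384.5 = 0.9168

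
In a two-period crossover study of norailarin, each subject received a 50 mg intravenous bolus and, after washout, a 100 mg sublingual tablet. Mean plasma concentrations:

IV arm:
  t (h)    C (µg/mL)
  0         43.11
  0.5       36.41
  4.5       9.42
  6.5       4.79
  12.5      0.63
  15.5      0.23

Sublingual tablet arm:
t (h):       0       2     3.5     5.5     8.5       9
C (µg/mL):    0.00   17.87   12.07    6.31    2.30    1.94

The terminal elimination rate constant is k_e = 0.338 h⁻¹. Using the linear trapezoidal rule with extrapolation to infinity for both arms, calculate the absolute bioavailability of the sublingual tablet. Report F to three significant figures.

F = 0.272

Trapezoidal AUC_0→15.5 (IV):
  [0→0.5]: (43.11+36.41)/2 × 0.5 = 19.88
  [0.5→4.5]: (36.41+9.42)/2 × 4 = 91.66
  [4.5→6.5]: (9.42+4.79)/2 × 2 = 14.21
  [6.5→12.5]: (4.79+0.63)/2 × 6 = 16.26
  [12.5→15.5]: (0.63+0.23)/2 × 3 = 1.29
  Sum = 143.3 µg/mL·h
IV tail: 0.23/0.338 = 0.680; AUC_iv,0→∞ = 143.3 + 0.680 = 143.98 µg/mL·h
Trapezoidal AUC_0→9 (sublingual tablet):
  [0→2]: (0.00+17.87)/2 × 2 = 17.87
  [2→3.5]: (17.87+12.07)/2 × 1.5 = 22.455
  [3.5→5.5]: (12.07+6.31)/2 × 2 = 18.38
  [5.5→8.5]: (6.31+2.30)/2 × 3 = 12.915
  [8.5→9]: (2.30+1.94)/2 × 0.5 = 1.06
  Sum = 72.68 µg/mL·h
sublingual tablet tail: 1.94/0.338 = 5.740; AUC_ev,0→∞ = 72.68 + 5.740 = 78.42 µg/mL·h
F = (AUC_ev/D_ev)/(AUC_iv/D_iv) = (78.42/100)/(143.98/50) = 0.7842/2.8796 = 0.2723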